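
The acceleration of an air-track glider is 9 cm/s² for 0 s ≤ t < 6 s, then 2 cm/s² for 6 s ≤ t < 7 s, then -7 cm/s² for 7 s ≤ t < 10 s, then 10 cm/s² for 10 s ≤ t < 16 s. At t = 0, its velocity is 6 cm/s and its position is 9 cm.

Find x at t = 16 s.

848.5 cm

On each constant-a segment, Δv = aΔt and Δx = v₀Δt + ½aΔt²; chain segment to segment.
0–6 s: v starts 6 cm/s; Δx = 6·6 + ½·9·6² = 198 cm; v ends 60 cm/s.
6–7 s: v starts 60 cm/s; Δx = 60·1 + ½·2·1² = 61 cm; v ends 62 cm/s.
7–10 s: v starts 62 cm/s; Δx = 62·3 + ½·-7·3² = 154.5 cm; v ends 41 cm/s.
10–16 s: v starts 41 cm/s; Δx = 41·6 + ½·10·6² = 426 cm; v ends 101 cm/s.
x(16) = 9 + Σ Δx = 848.5 cm.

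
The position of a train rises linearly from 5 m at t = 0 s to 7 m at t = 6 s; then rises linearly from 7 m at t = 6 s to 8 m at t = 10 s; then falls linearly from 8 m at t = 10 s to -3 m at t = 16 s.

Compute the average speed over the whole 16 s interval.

0.875 m/s

Average speed = (total path length)/(elapsed time); on a piecewise-linear x-t graph the path length is Σ|Δx|.
0–6 s: |Δx| = |7 − 5| = 2 m
6–10 s: |Δx| = |8 − 7| = 1 m
10–16 s: |Δx| = |-3 − 8| = 11 m
Total path = 14 m; average speed = 14/16 = 0.875 m/s.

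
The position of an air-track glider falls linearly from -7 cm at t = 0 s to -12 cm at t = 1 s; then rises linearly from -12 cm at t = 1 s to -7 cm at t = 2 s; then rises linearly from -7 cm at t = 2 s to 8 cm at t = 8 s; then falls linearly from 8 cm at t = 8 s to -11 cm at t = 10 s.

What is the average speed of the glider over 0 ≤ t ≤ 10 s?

Average speed = (total path length)/(elapsed time); on a piecewise-linear x-t graph the path length is Σ|Δx|.
0–1 s: |Δx| = |-12 − -7| = 5 cm
1–2 s: |Δx| = |-7 − -12| = 5 cm
2–8 s: |Δx| = |8 − -7| = 15 cm
8–10 s: |Δx| = |-11 − 8| = 19 cm
Total path = 44 cm; average speed = 44/10 = 4.4 cm/s.

4.4 cm/s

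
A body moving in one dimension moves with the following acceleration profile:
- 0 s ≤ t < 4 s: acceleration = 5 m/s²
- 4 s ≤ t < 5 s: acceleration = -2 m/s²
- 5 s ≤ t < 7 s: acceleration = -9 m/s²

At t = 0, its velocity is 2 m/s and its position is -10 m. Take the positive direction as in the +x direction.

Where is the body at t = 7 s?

81 m

On each constant-a segment, Δv = aΔt and Δx = v₀Δt + ½aΔt²; chain segment to segment.
0–4 s: v starts 2 m/s; Δx = 2·4 + ½·5·4² = 48 m; v ends 22 m/s.
4–5 s: v starts 22 m/s; Δx = 22·1 + ½·-2·1² = 21 m; v ends 20 m/s.
5–7 s: v starts 20 m/s; Δx = 20·2 + ½·-9·2² = 22 m; v ends 2 m/s.
x(7) = -10 + Σ Δx = 81 m.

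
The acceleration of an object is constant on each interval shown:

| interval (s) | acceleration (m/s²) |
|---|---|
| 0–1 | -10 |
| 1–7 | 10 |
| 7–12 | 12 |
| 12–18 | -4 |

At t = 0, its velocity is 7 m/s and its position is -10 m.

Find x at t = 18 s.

On each constant-a segment, Δv = aΔt and Δx = v₀Δt + ½aΔt²; chain segment to segment.
0–1 s: v starts 7 m/s; Δx = 7·1 + ½·-10·1² = 2 m; v ends -3 m/s.
1–7 s: v starts -3 m/s; Δx = -3·6 + ½·10·6² = 162 m; v ends 57 m/s.
7–12 s: v starts 57 m/s; Δx = 57·5 + ½·12·5² = 435 m; v ends 117 m/s.
12–18 s: v starts 117 m/s; Δx = 117·6 + ½·-4·6² = 630 m; v ends 93 m/s.
x(18) = -10 + Σ Δx = 1219 m.

1219 m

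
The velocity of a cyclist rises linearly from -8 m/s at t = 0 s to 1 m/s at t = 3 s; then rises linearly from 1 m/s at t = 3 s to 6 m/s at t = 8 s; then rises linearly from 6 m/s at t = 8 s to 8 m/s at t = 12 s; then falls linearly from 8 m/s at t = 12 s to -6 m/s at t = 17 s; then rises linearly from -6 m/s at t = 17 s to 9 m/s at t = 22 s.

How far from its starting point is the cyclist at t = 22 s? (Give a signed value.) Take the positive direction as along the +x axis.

47.5 m

Net displacement equals the area under the velocity-time graph (areas below the axis count negative).
0–3 s: ½(-8 + 1)(3) = -10.5 m
3–8 s: ½(1 + 6)(5) = 17.5 m
8–12 s: ½(6 + 8)(4) = 28 m
12–17 s: ½(8 + -6)(5) = 5 m
17–22 s: ½(-6 + 9)(5) = 7.5 m
Net displacement = 47.5 m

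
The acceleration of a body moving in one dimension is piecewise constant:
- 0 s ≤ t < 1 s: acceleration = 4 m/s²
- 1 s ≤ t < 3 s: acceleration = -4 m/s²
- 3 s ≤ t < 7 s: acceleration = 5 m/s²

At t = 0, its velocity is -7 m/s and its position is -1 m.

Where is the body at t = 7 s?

On each constant-a segment, Δv = aΔt and Δx = v₀Δt + ½aΔt²; chain segment to segment.
0–1 s: v starts -7 m/s; Δx = -7·1 + ½·4·1² = -5 m; v ends -3 m/s.
1–3 s: v starts -3 m/s; Δx = -3·2 + ½·-4·2² = -14 m; v ends -11 m/s.
3–7 s: v starts -11 m/s; Δx = -11·4 + ½·5·4² = -4 m; v ends 9 m/s.
x(7) = -1 + Σ Δx = -24 m.

-24 m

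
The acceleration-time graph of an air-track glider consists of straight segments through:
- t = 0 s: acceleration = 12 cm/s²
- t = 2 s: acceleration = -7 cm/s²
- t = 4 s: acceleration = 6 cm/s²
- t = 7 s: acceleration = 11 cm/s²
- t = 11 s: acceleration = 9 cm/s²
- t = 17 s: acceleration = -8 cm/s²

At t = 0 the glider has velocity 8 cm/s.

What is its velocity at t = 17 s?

Δv equals the area under the a-t graph; then v = v₀ + Δv.
0–2 s: ½(12 + -7)(2) = 5 cm/s
2–4 s: ½(-7 + 6)(2) = -1 cm/s
4–7 s: ½(6 + 11)(3) = 25.5 cm/s
7–11 s: ½(11 + 9)(4) = 40 cm/s
11–17 s: ½(9 + -8)(6) = 3 cm/s
Δv = 72.5 cm/s, so v(17) = 8 + (72.5) = 80.5 cm/s.

80.5 cm/s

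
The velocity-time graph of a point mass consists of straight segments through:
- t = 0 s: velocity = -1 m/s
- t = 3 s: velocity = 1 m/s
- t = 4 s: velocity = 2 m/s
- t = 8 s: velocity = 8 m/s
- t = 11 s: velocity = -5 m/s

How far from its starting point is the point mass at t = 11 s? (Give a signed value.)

26 m

Displacement is the signed area under the v-t curve.
0–3 s: ½(-1 + 1)(3) = 0 m
3–4 s: ½(1 + 2)(1) = 1.5 m
4–8 s: ½(2 + 8)(4) = 20 m
8–11 s: ½(8 + -5)(3) = 4.5 m
Net displacement = 26 m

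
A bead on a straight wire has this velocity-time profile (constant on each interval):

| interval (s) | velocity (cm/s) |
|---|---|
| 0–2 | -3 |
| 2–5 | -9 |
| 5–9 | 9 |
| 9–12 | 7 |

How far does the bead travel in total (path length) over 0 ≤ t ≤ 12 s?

Distance (not displacement) is the total path length: add the absolute areas under v-t.
0–2 s: |-3| × 2 = 6 cm
2–5 s: |-9| × 3 = 27 cm
5–9 s: |9| × 4 = 36 cm
9–12 s: |7| × 3 = 21 cm
Total distance = 90 cm

90 cm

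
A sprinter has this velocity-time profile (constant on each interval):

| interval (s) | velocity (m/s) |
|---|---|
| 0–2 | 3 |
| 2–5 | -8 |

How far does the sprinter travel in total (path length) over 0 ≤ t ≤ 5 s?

30 m

Distance (not displacement) is the total path length: add the absolute areas under v-t.
0–2 s: |3| × 2 = 6 m
2–5 s: |-8| × 3 = 24 m
Total distance = 30 m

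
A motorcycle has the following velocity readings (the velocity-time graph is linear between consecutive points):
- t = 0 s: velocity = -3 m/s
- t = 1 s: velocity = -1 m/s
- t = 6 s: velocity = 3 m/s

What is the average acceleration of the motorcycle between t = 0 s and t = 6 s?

1 m/s²

Average acceleration = Δv/Δt = (3 − -3)/(6 − 0) = 1 m/s².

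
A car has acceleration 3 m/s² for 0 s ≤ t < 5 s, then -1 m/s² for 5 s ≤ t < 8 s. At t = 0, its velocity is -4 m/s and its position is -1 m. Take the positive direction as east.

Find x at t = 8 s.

On each constant-a segment, Δv = aΔt and Δx = v₀Δt + ½aΔt²; chain segment to segment.
0–5 s: v starts -4 m/s; Δx = -4·5 + ½·3·5² = 17.5 m; v ends 11 m/s.
5–8 s: v starts 11 m/s; Δx = 11·3 + ½·-1·3² = 28.5 m; v ends 8 m/s.
x(8) = -1 + Σ Δx = 45 m.

45 m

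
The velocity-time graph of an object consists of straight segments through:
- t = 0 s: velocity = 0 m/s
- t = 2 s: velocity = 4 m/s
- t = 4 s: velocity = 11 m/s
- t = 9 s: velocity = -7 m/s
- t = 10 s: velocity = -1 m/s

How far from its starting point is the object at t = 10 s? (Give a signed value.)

Net displacement equals the area under the velocity-time graph (areas below the axis count negative).
0–2 s: ½(0 + 4)(2) = 4 m
2–4 s: ½(4 + 11)(2) = 15 m
4–9 s: ½(11 + -7)(5) = 10 m
9–10 s: ½(-7 + -1)(1) = -4 m
Net displacement = 25 m

25 m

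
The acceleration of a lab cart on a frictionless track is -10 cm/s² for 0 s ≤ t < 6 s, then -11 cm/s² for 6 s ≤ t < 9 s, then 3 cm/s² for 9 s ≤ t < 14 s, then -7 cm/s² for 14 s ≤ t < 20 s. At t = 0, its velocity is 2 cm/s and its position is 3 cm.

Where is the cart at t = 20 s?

On each constant-a segment, Δv = aΔt and Δx = v₀Δt + ½aΔt²; chain segment to segment.
0–6 s: v starts 2 cm/s; Δx = 2·6 + ½·-10·6² = -168 cm; v ends -58 cm/s.
6–9 s: v starts -58 cm/s; Δx = -58·3 + ½·-11·3² = -223.5 cm; v ends -91 cm/s.
9–14 s: v starts -91 cm/s; Δx = -91·5 + ½·3·5² = -417.5 cm; v ends -76 cm/s.
14–20 s: v starts -76 cm/s; Δx = -76·6 + ½·-7·6² = -582 cm; v ends -118 cm/s.
x(20) = 3 + Σ Δx = -1388 cm.

-1388 cm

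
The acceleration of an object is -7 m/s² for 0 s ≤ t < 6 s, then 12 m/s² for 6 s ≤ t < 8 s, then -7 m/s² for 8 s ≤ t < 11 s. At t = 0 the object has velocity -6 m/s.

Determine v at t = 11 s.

-45 m/s

Δv equals the area under the a-t graph; then v = v₀ + Δv.
0–6 s: -7 × 6 = -42 m/s
6–8 s: 12 × 2 = 24 m/s
8–11 s: -7 × 3 = -21 m/s
Δv = -39 m/s, so v(11) = -6 + (-39) = -45 m/s.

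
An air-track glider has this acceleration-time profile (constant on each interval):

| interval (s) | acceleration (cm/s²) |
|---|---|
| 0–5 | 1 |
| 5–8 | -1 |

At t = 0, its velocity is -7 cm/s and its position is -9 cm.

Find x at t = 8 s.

-42 cm

On each constant-a segment, Δv = aΔt and Δx = v₀Δt + ½aΔt²; chain segment to segment.
0–5 s: v starts -7 cm/s; Δx = -7·5 + ½·1·5² = -22.5 cm; v ends -2 cm/s.
5–8 s: v starts -2 cm/s; Δx = -2·3 + ½·-1·3² = -10.5 cm; v ends -5 cm/s.
x(8) = -9 + Σ Δx = -42 cm.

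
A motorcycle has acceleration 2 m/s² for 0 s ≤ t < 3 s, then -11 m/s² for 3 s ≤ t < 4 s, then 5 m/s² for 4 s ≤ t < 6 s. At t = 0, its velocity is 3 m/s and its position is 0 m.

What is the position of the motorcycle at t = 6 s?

On each constant-a segment, Δv = aΔt and Δx = v₀Δt + ½aΔt²; chain segment to segment.
0–3 s: v starts 3 m/s; Δx = 3·3 + ½·2·3² = 18 m; v ends 9 m/s.
3–4 s: v starts 9 m/s; Δx = 9·1 + ½·-11·1² = 3.5 m; v ends -2 m/s.
4–6 s: v starts -2 m/s; Δx = -2·2 + ½·5·2² = 6 m; v ends 8 m/s.
x(6) = 0 + Σ Δx = 27.5 m.

27.5 m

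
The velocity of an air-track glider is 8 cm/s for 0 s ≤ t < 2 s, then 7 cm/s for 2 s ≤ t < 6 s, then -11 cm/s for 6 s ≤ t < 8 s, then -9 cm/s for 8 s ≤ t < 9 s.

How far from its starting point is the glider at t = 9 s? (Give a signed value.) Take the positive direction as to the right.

13 cm

Displacement is the signed area under the v-t curve.
0–2 s: 8 × 2 = 16 cm
2–6 s: 7 × 4 = 28 cm
6–8 s: -11 × 2 = -22 cm
8–9 s: -9 × 1 = -9 cm
Net displacement = 13 cm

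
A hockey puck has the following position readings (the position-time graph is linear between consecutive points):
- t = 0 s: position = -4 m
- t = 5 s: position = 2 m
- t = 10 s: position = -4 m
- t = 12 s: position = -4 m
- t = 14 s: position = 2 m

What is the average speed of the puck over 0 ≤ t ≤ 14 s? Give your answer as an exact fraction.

Average speed = (total path length)/(elapsed time); on a piecewise-linear x-t graph the path length is Σ|Δx|.
0–5 s: |Δx| = |2 − -4| = 6 m
5–10 s: |Δx| = |-4 − 2| = 6 m
10–12 s: |Δx| = |-4 − -4| = 0 m
12–14 s: |Δx| = |2 − -4| = 6 m
Total path = 18 m; average speed = 18/14 = 9/7 m/s.

9/7 m/s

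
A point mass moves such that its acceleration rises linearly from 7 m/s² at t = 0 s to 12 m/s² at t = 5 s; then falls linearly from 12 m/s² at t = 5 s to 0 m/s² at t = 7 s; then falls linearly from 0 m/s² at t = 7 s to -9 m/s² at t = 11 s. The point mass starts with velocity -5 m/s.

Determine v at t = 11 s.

Δv equals the area under the a-t graph; then v = v₀ + Δv.
0–5 s: ½(7 + 12)(5) = 47.5 m/s
5–7 s: ½(12 + 0)(2) = 12 m/s
7–11 s: ½(0 + -9)(4) = -18 m/s
Δv = 41.5 m/s, so v(11) = -5 + (41.5) = 36.5 m/s.

36.5 m/s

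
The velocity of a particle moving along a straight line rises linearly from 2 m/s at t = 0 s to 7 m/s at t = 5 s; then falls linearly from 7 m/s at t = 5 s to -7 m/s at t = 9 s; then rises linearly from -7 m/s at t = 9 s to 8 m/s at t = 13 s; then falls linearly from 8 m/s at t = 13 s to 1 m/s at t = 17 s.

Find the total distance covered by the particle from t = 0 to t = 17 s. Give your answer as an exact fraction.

Distance (not displacement) is the total path length: add the absolute areas under v-t.
0–5 s: |½(2 + 7)(5)| = 22.5 m
5–9 s: v = 0 at t = 7 s; triangle areas 7 + 7 = 14 m
9–13 s: v = 0 at t = 163/15 s; triangle areas 98/15 + 128/15 = 226/15 m
13–17 s: |½(8 + 1)(4)| = 18 m
Total distance = 2087/30 m

2087/30 m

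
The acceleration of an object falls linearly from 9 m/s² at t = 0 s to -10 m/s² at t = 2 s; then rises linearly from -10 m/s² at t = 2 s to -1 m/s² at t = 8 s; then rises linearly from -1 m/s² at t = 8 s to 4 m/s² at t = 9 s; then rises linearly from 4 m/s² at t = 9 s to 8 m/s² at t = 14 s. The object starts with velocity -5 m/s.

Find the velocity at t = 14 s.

-7.5 m/s

Δv equals the area under the a-t graph; then v = v₀ + Δv.
0–2 s: ½(9 + -10)(2) = -1 m/s
2–8 s: ½(-10 + -1)(6) = -33 m/s
8–9 s: ½(-1 + 4)(1) = 1.5 m/s
9–14 s: ½(4 + 8)(5) = 30 m/s
Δv = -2.5 m/s, so v(14) = -5 + (-2.5) = -7.5 m/s.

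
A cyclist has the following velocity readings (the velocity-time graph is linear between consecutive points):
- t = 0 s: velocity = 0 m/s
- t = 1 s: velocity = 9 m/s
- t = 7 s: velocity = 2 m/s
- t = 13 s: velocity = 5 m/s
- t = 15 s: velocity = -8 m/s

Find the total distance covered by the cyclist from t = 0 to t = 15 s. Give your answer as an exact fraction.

Total distance travelled is ∫|v| dt — sum the magnitudes of each area piece.
0–1 s: |½(0 + 9)(1)| = 4.5 m
1–7 s: |½(9 + 2)(6)| = 33 m
7–13 s: |½(2 + 5)(6)| = 21 m
13–15 s: v = 0 at t = 179/13 s; triangle areas 25/13 + 64/13 = 89/13 m
Total distance = 1699/26 m

1699/26 m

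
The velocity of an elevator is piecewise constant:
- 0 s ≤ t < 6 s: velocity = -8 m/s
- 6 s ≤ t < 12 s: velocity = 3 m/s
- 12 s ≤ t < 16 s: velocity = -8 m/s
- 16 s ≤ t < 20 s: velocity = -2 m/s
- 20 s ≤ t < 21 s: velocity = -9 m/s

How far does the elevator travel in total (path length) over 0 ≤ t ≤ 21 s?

Distance (not displacement) is the total path length: add the absolute areas under v-t.
0–6 s: |-8| × 6 = 48 m
6–12 s: |3| × 6 = 18 m
12–16 s: |-8| × 4 = 32 m
16–20 s: |-2| × 4 = 8 m
20–21 s: |-9| × 1 = 9 m
Total distance = 115 m

115 m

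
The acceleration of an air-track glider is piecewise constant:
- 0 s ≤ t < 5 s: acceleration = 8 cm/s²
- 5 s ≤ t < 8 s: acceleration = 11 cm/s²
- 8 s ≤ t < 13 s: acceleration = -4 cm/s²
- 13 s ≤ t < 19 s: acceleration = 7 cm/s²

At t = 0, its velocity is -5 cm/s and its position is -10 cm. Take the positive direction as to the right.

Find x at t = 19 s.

On each constant-a segment, Δv = aΔt and Δx = v₀Δt + ½aΔt²; chain segment to segment.
0–5 s: v starts -5 cm/s; Δx = -5·5 + ½·8·5² = 75 cm; v ends 35 cm/s.
5–8 s: v starts 35 cm/s; Δx = 35·3 + ½·11·3² = 154.5 cm; v ends 68 cm/s.
8–13 s: v starts 68 cm/s; Δx = 68·5 + ½·-4·5² = 290 cm; v ends 48 cm/s.
13–19 s: v starts 48 cm/s; Δx = 48·6 + ½·7·6² = 414 cm; v ends 90 cm/s.
x(19) = -10 + Σ Δx = 923.5 cm.

923.5 cm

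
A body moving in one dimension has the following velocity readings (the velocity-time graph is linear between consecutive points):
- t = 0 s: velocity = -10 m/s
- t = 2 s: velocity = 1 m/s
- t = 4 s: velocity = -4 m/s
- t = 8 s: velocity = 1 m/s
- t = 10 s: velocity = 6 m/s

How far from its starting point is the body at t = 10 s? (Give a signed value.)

Net displacement equals the area under the velocity-time graph (areas below the axis count negative).
0–2 s: ½(-10 + 1)(2) = -9 m
2–4 s: ½(1 + -4)(2) = -3 m
4–8 s: ½(-4 + 1)(4) = -6 m
8–10 s: ½(1 + 6)(2) = 7 m
Net displacement = -11 m

-11 m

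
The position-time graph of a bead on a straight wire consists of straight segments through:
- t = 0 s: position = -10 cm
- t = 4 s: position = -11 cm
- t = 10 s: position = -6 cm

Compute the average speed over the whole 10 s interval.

Average speed = (total path length)/(elapsed time); on a piecewise-linear x-t graph the path length is Σ|Δx|.
0–4 s: |Δx| = |-11 − -10| = 1 cm
4–10 s: |Δx| = |-6 − -11| = 5 cm
Total path = 6 cm; average speed = 6/10 = 0.6 cm/s.

0.6 cm/s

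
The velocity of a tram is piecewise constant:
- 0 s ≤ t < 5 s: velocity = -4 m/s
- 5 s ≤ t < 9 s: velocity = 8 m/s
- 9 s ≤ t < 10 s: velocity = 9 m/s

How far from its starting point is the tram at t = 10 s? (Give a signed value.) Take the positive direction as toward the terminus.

Net displacement equals the area under the velocity-time graph (areas below the axis count negative).
0–5 s: -4 × 5 = -20 m
5–9 s: 8 × 4 = 32 m
9–10 s: 9 × 1 = 9 m
Net displacement = 21 m

21 m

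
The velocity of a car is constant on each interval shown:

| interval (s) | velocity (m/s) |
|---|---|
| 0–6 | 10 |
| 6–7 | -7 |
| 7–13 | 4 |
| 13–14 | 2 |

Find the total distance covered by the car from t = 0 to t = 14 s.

93 m

Distance (not displacement) is the total path length: add the absolute areas under v-t.
0–6 s: |10| × 6 = 60 m
6–7 s: |-7| × 1 = 7 m
7–13 s: |4| × 6 = 24 m
13–14 s: |2| × 1 = 2 m
Total distance = 93 m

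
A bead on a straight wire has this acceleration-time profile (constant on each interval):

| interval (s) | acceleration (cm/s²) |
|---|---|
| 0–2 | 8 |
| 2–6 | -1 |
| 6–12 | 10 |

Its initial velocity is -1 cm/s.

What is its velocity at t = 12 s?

71 cm/s

Δv equals the area under the a-t graph; then v = v₀ + Δv.
0–2 s: 8 × 2 = 16 cm/s
2–6 s: -1 × 4 = -4 cm/s
6–12 s: 10 × 6 = 60 cm/s
Δv = 72 cm/s, so v(12) = -1 + (72) = 71 cm/s.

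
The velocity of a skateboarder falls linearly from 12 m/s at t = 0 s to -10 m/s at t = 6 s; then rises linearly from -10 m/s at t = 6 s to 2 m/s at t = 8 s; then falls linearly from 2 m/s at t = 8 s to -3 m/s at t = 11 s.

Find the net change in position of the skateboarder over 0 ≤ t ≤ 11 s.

-3.5 m

Net displacement equals the area under the velocity-time graph (areas below the axis count negative).
0–6 s: ½(12 + -10)(6) = 6 m
6–8 s: ½(-10 + 2)(2) = -8 m
8–11 s: ½(2 + -3)(3) = -1.5 m
Net displacement = -3.5 m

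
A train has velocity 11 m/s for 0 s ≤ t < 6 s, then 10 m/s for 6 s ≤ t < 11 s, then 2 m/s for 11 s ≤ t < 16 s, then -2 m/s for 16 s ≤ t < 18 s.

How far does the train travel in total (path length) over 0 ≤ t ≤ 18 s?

130 m

Total distance travelled is ∫|v| dt — sum the magnitudes of each area piece.
0–6 s: |11| × 6 = 66 m
6–11 s: |10| × 5 = 50 m
11–16 s: |2| × 5 = 10 m
16–18 s: |-2| × 2 = 4 m
Total distance = 130 m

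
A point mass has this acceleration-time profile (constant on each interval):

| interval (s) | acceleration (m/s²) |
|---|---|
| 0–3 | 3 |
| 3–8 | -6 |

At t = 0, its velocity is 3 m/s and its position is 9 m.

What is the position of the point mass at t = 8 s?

On each constant-a segment, Δv = aΔt and Δx = v₀Δt + ½aΔt²; chain segment to segment.
0–3 s: v starts 3 m/s; Δx = 3·3 + ½·3·3² = 22.5 m; v ends 12 m/s.
3–8 s: v starts 12 m/s; Δx = 12·5 + ½·-6·5² = -15 m; v ends -18 m/s.
x(8) = 9 + Σ Δx = 16.5 m.

16.5 m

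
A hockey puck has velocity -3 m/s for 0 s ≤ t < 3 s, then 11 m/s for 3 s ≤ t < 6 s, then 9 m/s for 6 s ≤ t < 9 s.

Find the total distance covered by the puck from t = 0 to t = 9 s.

69 m

Total distance travelled is ∫|v| dt — sum the magnitudes of each area piece.
0–3 s: |-3| × 3 = 9 m
3–6 s: |11| × 3 = 33 m
6–9 s: |9| × 3 = 27 m
Total distance = 69 m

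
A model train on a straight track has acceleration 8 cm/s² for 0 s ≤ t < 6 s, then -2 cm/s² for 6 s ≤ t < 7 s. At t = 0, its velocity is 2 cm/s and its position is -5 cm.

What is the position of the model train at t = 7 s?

200 cm

On each constant-a segment, Δv = aΔt and Δx = v₀Δt + ½aΔt²; chain segment to segment.
0–6 s: v starts 2 cm/s; Δx = 2·6 + ½·8·6² = 156 cm; v ends 50 cm/s.
6–7 s: v starts 50 cm/s; Δx = 50·1 + ½·-2·1² = 49 cm; v ends 48 cm/s.
x(7) = -5 + Σ Δx = 200 cm.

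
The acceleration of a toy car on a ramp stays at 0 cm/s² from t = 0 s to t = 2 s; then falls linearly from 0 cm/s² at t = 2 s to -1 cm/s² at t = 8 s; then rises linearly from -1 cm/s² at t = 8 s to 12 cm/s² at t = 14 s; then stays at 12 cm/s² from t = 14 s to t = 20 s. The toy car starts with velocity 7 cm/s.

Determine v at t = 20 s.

Δv equals the area under the a-t graph; then v = v₀ + Δv.
0–2 s: 0 × 2 = 0 cm/s
2–8 s: ½(0 + -1)(6) = -3 cm/s
8–14 s: ½(-1 + 12)(6) = 33 cm/s
14–20 s: 12 × 6 = 72 cm/s
Δv = 102 cm/s, so v(20) = 7 + (102) = 109 cm/s.

109 cm/s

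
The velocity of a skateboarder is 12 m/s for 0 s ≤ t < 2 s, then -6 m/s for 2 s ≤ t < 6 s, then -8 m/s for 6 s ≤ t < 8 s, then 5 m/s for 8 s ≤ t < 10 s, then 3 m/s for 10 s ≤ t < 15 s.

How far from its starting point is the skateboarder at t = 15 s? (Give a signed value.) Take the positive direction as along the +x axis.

Net displacement equals the area under the velocity-time graph (areas below the axis count negative).
0–2 s: 12 × 2 = 24 m
2–6 s: -6 × 4 = -24 m
6–8 s: -8 × 2 = -16 m
8–10 s: 5 × 2 = 10 m
10–15 s: 3 × 5 = 15 m
Net displacement = 9 m

9 m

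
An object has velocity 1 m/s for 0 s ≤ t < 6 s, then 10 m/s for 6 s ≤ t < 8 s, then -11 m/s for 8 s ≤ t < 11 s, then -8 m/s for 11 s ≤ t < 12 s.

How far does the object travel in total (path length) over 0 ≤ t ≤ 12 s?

67 m

Distance (not displacement) is the total path length: add the absolute areas under v-t.
0–6 s: |1| × 6 = 6 m
6–8 s: |10| × 2 = 20 m
8–11 s: |-11| × 3 = 33 m
11–12 s: |-8| × 1 = 8 m
Total distance = 67 m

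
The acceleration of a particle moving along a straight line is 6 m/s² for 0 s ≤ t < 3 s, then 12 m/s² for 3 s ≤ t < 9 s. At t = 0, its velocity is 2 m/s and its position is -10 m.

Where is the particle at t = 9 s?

On each constant-a segment, Δv = aΔt and Δx = v₀Δt + ½aΔt²; chain segment to segment.
0–3 s: v starts 2 m/s; Δx = 2·3 + ½·6·3² = 33 m; v ends 20 m/s.
3–9 s: v starts 20 m/s; Δx = 20·6 + ½·12·6² = 336 m; v ends 92 m/s.
x(9) = -10 + Σ Δx = 359 m.

359 m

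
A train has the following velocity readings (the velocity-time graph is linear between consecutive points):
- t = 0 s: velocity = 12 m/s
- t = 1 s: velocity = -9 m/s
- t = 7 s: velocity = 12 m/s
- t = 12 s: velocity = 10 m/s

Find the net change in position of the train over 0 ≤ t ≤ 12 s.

65.5 m

Displacement is the signed area under the v-t curve.
0–1 s: ½(12 + -9)(1) = 1.5 m
1–7 s: ½(-9 + 12)(6) = 9 m
7–12 s: ½(12 + 10)(5) = 55 m
Net displacement = 65.5 m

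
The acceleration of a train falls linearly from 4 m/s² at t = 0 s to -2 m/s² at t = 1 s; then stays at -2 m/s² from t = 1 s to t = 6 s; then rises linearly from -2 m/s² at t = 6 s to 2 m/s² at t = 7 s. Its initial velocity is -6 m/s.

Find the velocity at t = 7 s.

-15 m/s

Δv equals the area under the a-t graph; then v = v₀ + Δv.
0–1 s: ½(4 + -2)(1) = 1 m/s
1–6 s: -2 × 5 = -10 m/s
6–7 s: ½(-2 + 2)(1) = 0 m/s
Δv = -9 m/s, so v(7) = -6 + (-9) = -15 m/s.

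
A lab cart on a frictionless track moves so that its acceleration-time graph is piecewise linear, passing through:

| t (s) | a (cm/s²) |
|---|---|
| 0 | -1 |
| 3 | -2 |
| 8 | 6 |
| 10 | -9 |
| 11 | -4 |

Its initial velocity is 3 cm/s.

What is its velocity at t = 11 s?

Δv equals the area under the a-t graph; then v = v₀ + Δv.
0–3 s: ½(-1 + -2)(3) = -4.5 cm/s
3–8 s: ½(-2 + 6)(5) = 10 cm/s
8–10 s: ½(6 + -9)(2) = -3 cm/s
10–11 s: ½(-9 + -4)(1) = -6.5 cm/s
Δv = -4 cm/s, so v(11) = 3 + (-4) = -1 cm/s.

-1 cm/s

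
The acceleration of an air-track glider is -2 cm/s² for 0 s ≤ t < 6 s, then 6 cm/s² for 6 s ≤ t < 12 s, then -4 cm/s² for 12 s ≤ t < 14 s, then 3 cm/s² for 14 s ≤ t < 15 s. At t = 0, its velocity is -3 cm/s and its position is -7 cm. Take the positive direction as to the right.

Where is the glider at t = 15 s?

5.5 cm

On each constant-a segment, Δv = aΔt and Δx = v₀Δt + ½aΔt²; chain segment to segment.
0–6 s: v starts -3 cm/s; Δx = -3·6 + ½·-2·6² = -54 cm; v ends -15 cm/s.
6–12 s: v starts -15 cm/s; Δx = -15·6 + ½·6·6² = 18 cm; v ends 21 cm/s.
12–14 s: v starts 21 cm/s; Δx = 21·2 + ½·-4·2² = 34 cm; v ends 13 cm/s.
14–15 s: v starts 13 cm/s; Δx = 13·1 + ½·3·1² = 14.5 cm; v ends 16 cm/s.
x(15) = -7 + Σ Δx = 5.5 cm.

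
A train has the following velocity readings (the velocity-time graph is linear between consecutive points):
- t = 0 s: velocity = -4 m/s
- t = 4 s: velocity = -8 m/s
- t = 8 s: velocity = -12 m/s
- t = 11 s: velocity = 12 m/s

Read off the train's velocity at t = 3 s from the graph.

-7 m/s

On 0–4 s the graph is linear from -4 to -8 m/s: v(3) = -4 + (-8 − -4)·(3 − 0)/(4 − 0) = -7 m/s.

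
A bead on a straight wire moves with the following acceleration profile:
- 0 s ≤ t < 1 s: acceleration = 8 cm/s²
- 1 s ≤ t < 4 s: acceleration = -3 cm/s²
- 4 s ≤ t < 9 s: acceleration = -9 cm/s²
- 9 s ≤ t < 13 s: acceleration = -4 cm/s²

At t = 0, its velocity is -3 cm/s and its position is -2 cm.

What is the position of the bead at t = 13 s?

-360 cm

On each constant-a segment, Δv = aΔt and Δx = v₀Δt + ½aΔt²; chain segment to segment.
0–1 s: v starts -3 cm/s; Δx = -3·1 + ½·8·1² = 1 cm; v ends 5 cm/s.
1–4 s: v starts 5 cm/s; Δx = 5·3 + ½·-3·3² = 1.5 cm; v ends -4 cm/s.
4–9 s: v starts -4 cm/s; Δx = -4·5 + ½·-9·5² = -132.5 cm; v ends -49 cm/s.
9–13 s: v starts -49 cm/s; Δx = -49·4 + ½·-4·4² = -228 cm; v ends -65 cm/s.
x(13) = -2 + Σ Δx = -360 cm.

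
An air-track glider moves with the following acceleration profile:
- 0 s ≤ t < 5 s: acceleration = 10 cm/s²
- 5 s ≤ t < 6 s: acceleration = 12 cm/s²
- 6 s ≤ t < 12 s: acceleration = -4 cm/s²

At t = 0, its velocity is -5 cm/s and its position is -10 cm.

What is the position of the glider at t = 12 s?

411 cm

On each constant-a segment, Δv = aΔt and Δx = v₀Δt + ½aΔt²; chain segment to segment.
0–5 s: v starts -5 cm/s; Δx = -5·5 + ½·10·5² = 100 cm; v ends 45 cm/s.
5–6 s: v starts 45 cm/s; Δx = 45·1 + ½·12·1² = 51 cm; v ends 57 cm/s.
6–12 s: v starts 57 cm/s; Δx = 57·6 + ½·-4·6² = 270 cm; v ends 33 cm/s.
x(12) = -10 + Σ Δx = 411 cm.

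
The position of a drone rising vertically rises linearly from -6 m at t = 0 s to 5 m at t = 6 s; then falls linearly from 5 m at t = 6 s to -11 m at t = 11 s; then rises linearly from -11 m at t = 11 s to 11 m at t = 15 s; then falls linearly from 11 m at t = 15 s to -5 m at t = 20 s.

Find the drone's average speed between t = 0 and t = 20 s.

3.25 m/s

Average speed = (total path length)/(elapsed time); on a piecewise-linear x-t graph the path length is Σ|Δx|.
0–6 s: |Δx| = |5 − -6| = 11 m
6–11 s: |Δx| = |-11 − 5| = 16 m
11–15 s: |Δx| = |11 − -11| = 22 m
15–20 s: |Δx| = |-5 − 11| = 16 m
Total path = 65 m; average speed = 65/20 = 3.25 m/s.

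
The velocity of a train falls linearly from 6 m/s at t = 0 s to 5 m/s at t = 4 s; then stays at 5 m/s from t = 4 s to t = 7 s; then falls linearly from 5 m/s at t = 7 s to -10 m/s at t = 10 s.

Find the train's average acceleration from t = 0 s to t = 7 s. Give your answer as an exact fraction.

-1/7 m/s²

Average acceleration = Δv/Δt = (5 − 6)/(7 − 0) = -1/7 m/s².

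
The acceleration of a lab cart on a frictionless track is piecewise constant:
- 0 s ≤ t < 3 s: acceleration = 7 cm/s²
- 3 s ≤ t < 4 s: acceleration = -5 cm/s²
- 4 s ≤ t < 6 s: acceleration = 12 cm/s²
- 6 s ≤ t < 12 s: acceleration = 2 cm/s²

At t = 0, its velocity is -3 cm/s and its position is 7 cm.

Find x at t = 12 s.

353 cm

On each constant-a segment, Δv = aΔt and Δx = v₀Δt + ½aΔt²; chain segment to segment.
0–3 s: v starts -3 cm/s; Δx = -3·3 + ½·7·3² = 22.5 cm; v ends 18 cm/s.
3–4 s: v starts 18 cm/s; Δx = 18·1 + ½·-5·1² = 15.5 cm; v ends 13 cm/s.
4–6 s: v starts 13 cm/s; Δx = 13·2 + ½·12·2² = 50 cm; v ends 37 cm/s.
6–12 s: v starts 37 cm/s; Δx = 37·6 + ½·2·6² = 258 cm; v ends 49 cm/s.
x(12) = 7 + Σ Δx = 353 cm.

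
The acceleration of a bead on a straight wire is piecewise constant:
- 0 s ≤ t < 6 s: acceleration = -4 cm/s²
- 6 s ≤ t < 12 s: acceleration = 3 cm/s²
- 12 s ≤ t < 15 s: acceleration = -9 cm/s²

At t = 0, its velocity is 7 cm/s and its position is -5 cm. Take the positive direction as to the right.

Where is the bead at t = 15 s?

On each constant-a segment, Δv = aΔt and Δx = v₀Δt + ½aΔt²; chain segment to segment.
0–6 s: v starts 7 cm/s; Δx = 7·6 + ½·-4·6² = -30 cm; v ends -17 cm/s.
6–12 s: v starts -17 cm/s; Δx = -17·6 + ½·3·6² = -48 cm; v ends 1 cm/s.
12–15 s: v starts 1 cm/s; Δx = 1·3 + ½·-9·3² = -37.5 cm; v ends -26 cm/s.
x(15) = -5 + Σ Δx = -120.5 cm.

-120.5 cm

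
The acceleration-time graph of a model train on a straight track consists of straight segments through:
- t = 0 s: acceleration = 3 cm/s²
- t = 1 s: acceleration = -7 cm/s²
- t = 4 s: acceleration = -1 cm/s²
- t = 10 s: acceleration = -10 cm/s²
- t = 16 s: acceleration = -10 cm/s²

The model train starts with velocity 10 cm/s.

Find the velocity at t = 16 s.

-97 cm/s

Δv equals the area under the a-t graph; then v = v₀ + Δv.
0–1 s: ½(3 + -7)(1) = -2 cm/s
1–4 s: ½(-7 + -1)(3) = -12 cm/s
4–10 s: ½(-1 + -10)(6) = -33 cm/s
10–16 s: -10 × 6 = -60 cm/s
Δv = -107 cm/s, so v(16) = 10 + (-107) = -97 cm/s.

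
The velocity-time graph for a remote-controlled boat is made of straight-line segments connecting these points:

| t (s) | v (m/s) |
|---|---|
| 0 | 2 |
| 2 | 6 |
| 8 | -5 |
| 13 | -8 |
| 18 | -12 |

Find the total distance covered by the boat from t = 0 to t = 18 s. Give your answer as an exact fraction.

Distance (not displacement) is the total path length: add the absolute areas under v-t.
0–2 s: |½(2 + 6)(2)| = 8 m
2–8 s: v = 0 at t = 58/11 s; triangle areas 108/11 + 75/11 = 183/11 m
8–13 s: |½(-5 + -8)(5)| = 32.5 m
13–18 s: |½(-8 + -12)(5)| = 50 m
Total distance = 2357/22 m

2357/22 m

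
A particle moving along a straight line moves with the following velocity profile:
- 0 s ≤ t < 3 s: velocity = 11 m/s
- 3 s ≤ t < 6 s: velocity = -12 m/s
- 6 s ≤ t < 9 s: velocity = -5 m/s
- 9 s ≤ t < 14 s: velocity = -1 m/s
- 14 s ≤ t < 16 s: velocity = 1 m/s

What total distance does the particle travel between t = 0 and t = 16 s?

Distance (not displacement) is the total path length: add the absolute areas under v-t.
0–3 s: |11| × 3 = 33 m
3–6 s: |-12| × 3 = 36 m
6–9 s: |-5| × 3 = 15 m
9–14 s: |-1| × 5 = 5 m
14–16 s: |1| × 2 = 2 m
Total distance = 91 m

91 m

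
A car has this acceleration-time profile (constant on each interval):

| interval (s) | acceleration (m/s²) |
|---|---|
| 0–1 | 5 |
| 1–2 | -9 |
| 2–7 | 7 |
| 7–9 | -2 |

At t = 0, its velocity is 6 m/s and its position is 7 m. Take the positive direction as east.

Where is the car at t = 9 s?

On each constant-a segment, Δv = aΔt and Δx = v₀Δt + ½aΔt²; chain segment to segment.
0–1 s: v starts 6 m/s; Δx = 6·1 + ½·5·1² = 8.5 m; v ends 11 m/s.
1–2 s: v starts 11 m/s; Δx = 11·1 + ½·-9·1² = 6.5 m; v ends 2 m/s.
2–7 s: v starts 2 m/s; Δx = 2·5 + ½·7·5² = 97.5 m; v ends 37 m/s.
7–9 s: v starts 37 m/s; Δx = 37·2 + ½·-2·2² = 70 m; v ends 33 m/s.
x(9) = 7 + Σ Δx = 189.5 m.

189.5 m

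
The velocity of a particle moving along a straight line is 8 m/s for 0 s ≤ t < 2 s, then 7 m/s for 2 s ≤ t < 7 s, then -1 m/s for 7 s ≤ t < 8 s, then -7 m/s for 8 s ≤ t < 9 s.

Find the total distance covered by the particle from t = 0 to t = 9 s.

Distance (not displacement) is the total path length: add the absolute areas under v-t.
0–2 s: |8| × 2 = 16 m
2–7 s: |7| × 5 = 35 m
7–8 s: |-1| × 1 = 1 m
8–9 s: |-7| × 1 = 7 m
Total distance = 59 m

59 m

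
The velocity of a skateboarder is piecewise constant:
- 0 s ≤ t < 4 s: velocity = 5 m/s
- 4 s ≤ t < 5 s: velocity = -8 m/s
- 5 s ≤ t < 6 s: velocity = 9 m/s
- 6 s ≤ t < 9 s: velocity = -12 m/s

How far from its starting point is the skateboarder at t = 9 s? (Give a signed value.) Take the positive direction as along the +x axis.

Displacement is the signed area under the v-t curve.
0–4 s: 5 × 4 = 20 m
4–5 s: -8 × 1 = -8 m
5–6 s: 9 × 1 = 9 m
6–9 s: -12 × 3 = -36 m
Net displacement = -15 m

-15 m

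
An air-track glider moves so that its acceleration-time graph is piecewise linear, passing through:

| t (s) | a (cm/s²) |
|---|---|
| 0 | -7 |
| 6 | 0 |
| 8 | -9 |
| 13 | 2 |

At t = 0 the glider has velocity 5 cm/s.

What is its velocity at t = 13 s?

Δv equals the area under the a-t graph; then v = v₀ + Δv.
0–6 s: ½(-7 + 0)(6) = -21 cm/s
6–8 s: ½(0 + -9)(2) = -9 cm/s
8–13 s: ½(-9 + 2)(5) = -17.5 cm/s
Δv = -47.5 cm/s, so v(13) = 5 + (-47.5) = -42.5 cm/s.

-42.5 cm/s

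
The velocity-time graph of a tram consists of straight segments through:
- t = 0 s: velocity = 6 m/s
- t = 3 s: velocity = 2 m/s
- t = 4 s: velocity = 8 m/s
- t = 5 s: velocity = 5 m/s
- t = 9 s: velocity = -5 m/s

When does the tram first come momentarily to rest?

v changes sign on 5–9 s (from 5 to -5); the graph is linear there, so v = 0 at t = 5 + (-5)·(9 − 5)/(-5 − 5) = 7 s.

t = 7 s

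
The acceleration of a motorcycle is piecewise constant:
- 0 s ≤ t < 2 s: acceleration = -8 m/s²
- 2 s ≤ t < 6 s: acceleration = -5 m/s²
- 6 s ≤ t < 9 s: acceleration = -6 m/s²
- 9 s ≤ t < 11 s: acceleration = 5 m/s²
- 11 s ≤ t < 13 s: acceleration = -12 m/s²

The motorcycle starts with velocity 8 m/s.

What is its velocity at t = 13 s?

Δv equals the area under the a-t graph; then v = v₀ + Δv.
0–2 s: -8 × 2 = -16 m/s
2–6 s: -5 × 4 = -20 m/s
6–9 s: -6 × 3 = -18 m/s
9–11 s: 5 × 2 = 10 m/s
11–13 s: -12 × 2 = -24 m/s
Δv = -68 m/s, so v(13) = 8 + (-68) = -60 m/s.

-60 m/s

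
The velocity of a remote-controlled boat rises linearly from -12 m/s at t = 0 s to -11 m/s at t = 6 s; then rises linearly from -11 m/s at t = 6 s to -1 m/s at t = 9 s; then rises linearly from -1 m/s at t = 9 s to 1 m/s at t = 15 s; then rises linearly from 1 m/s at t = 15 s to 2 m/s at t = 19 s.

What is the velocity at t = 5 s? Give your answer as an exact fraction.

On 0–6 s the graph is linear from -12 to -11 m/s: v(5) = -12 + (-11 − -12)·(5 − 0)/(6 − 0) = -67/6 m/s.

-67/6 m/s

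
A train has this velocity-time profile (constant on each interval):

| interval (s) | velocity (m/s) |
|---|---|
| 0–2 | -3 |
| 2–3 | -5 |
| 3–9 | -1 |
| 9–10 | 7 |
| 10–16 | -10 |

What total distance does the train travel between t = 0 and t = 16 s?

Distance (not displacement) is the total path length: add the absolute areas under v-t.
0–2 s: |-3| × 2 = 6 m
2–3 s: |-5| × 1 = 5 m
3–9 s: |-1| × 6 = 6 m
9–10 s: |7| × 1 = 7 m
10–16 s: |-10| × 6 = 60 m
Total distance = 84 m

84 m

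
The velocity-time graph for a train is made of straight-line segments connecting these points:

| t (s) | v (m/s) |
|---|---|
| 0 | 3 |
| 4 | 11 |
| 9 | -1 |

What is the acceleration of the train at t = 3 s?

2 m/s²

Acceleration is the slope of the v-t graph on 0–4 s: (11 − 3)/(4 − 0) = 2 m/s².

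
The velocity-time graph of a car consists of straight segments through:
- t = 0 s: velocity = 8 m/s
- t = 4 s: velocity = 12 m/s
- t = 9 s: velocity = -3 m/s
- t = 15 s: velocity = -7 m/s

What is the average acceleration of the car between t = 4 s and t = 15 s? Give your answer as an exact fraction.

Average acceleration = Δv/Δt = (-7 − 12)/(15 − 4) = -19/11 m/s².

-19/11 m/s²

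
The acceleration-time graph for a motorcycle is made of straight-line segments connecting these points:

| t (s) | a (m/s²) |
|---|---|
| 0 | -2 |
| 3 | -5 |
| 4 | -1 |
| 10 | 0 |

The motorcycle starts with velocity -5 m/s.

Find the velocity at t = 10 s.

Δv equals the area under the a-t graph; then v = v₀ + Δv.
0–3 s: ½(-2 + -5)(3) = -10.5 m/s
3–4 s: ½(-5 + -1)(1) = -3 m/s
4–10 s: ½(-1 + 0)(6) = -3 m/s
Δv = -16.5 m/s, so v(10) = -5 + (-16.5) = -21.5 m/s.

-21.5 m/s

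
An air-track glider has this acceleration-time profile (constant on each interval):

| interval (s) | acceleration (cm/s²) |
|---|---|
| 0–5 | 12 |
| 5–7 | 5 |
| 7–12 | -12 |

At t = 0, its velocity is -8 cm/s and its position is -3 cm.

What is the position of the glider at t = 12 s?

381 cm

On each constant-a segment, Δv = aΔt and Δx = v₀Δt + ½aΔt²; chain segment to segment.
0–5 s: v starts -8 cm/s; Δx = -8·5 + ½·12·5² = 110 cm; v ends 52 cm/s.
5–7 s: v starts 52 cm/s; Δx = 52·2 + ½·5·2² = 114 cm; v ends 62 cm/s.
7–12 s: v starts 62 cm/s; Δx = 62·5 + ½·-12·5² = 160 cm; v ends 2 cm/s.
x(12) = -3 + Σ Δx = 381 cm.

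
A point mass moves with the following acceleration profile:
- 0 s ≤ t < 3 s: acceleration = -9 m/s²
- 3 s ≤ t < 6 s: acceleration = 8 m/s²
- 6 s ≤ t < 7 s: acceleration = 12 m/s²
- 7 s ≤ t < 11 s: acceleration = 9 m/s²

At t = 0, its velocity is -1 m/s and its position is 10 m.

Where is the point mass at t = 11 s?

On each constant-a segment, Δv = aΔt and Δx = v₀Δt + ½aΔt²; chain segment to segment.
0–3 s: v starts -1 m/s; Δx = -1·3 + ½·-9·3² = -43.5 m; v ends -28 m/s.
3–6 s: v starts -28 m/s; Δx = -28·3 + ½·8·3² = -48 m; v ends -4 m/s.
6–7 s: v starts -4 m/s; Δx = -4·1 + ½·12·1² = 2 m; v ends 8 m/s.
7–11 s: v starts 8 m/s; Δx = 8·4 + ½·9·4² = 104 m; v ends 44 m/s.
x(11) = 10 + Σ Δx = 24.5 m.

24.5 m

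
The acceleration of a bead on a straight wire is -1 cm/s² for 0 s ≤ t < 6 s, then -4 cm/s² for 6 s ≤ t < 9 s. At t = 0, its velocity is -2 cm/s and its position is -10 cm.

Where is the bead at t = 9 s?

On each constant-a segment, Δv = aΔt and Δx = v₀Δt + ½aΔt²; chain segment to segment.
0–6 s: v starts -2 cm/s; Δx = -2·6 + ½·-1·6² = -30 cm; v ends -8 cm/s.
6–9 s: v starts -8 cm/s; Δx = -8·3 + ½·-4·3² = -42 cm; v ends -20 cm/s.
x(9) = -10 + Σ Δx = -82 cm.

-82 cm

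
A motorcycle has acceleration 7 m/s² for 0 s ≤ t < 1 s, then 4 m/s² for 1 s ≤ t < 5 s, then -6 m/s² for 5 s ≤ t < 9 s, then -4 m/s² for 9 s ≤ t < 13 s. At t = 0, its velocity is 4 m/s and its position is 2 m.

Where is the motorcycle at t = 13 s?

125.5 m

On each constant-a segment, Δv = aΔt and Δx = v₀Δt + ½aΔt²; chain segment to segment.
0–1 s: v starts 4 m/s; Δx = 4·1 + ½·7·1² = 7.5 m; v ends 11 m/s.
1–5 s: v starts 11 m/s; Δx = 11·4 + ½·4·4² = 76 m; v ends 27 m/s.
5–9 s: v starts 27 m/s; Δx = 27·4 + ½·-6·4² = 60 m; v ends 3 m/s.
9–13 s: v starts 3 m/s; Δx = 3·4 + ½·-4·4² = -20 m; v ends -13 m/s.
x(13) = 2 + Σ Δx = 125.5 m.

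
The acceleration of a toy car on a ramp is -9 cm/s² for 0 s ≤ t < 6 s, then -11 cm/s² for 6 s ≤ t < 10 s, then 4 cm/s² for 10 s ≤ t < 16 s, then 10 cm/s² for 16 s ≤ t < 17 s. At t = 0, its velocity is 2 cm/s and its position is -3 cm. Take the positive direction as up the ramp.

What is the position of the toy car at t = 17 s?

On each constant-a segment, Δv = aΔt and Δx = v₀Δt + ½aΔt²; chain segment to segment.
0–6 s: v starts 2 cm/s; Δx = 2·6 + ½·-9·6² = -150 cm; v ends -52 cm/s.
6–10 s: v starts -52 cm/s; Δx = -52·4 + ½·-11·4² = -296 cm; v ends -96 cm/s.
10–16 s: v starts -96 cm/s; Δx = -96·6 + ½·4·6² = -504 cm; v ends -72 cm/s.
16–17 s: v starts -72 cm/s; Δx = -72·1 + ½·10·1² = -67 cm; v ends -62 cm/s.
x(17) = -3 + Σ Δx = -1020 cm.

-1020 cm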